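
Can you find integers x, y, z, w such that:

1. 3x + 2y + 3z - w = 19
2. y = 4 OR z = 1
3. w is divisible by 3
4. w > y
Yes

Take x = 4, y = 5, z = 1, w = 6. Substituting into each constraint:
  (1) 3(4) + 2(5) + 3(1) + (-6) = 19 ✓
  (2) z = 1, target 1 ✓ (second branch holds)
  (3) 6 = 3 × 2, remainder 0 ✓
  (4) 6 > 5 ✓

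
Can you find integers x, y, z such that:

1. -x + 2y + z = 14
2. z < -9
Yes

Take x = 0, y = 12, z = -10. Substituting into each constraint:
  (1) 0 + 2(12) + (-10) = 14 ✓
  (2) -10 < -9 ✓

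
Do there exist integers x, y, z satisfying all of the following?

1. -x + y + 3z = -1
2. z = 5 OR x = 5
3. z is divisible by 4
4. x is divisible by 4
No

A contradictory subset is {z = 5 OR x = 5, z is divisible by 4, x is divisible by 4}. No integer assignment can satisfy these jointly:

  - z = 5 OR x = 5: forces a choice: either z = 5 or x = 5
  - z is divisible by 4: restricts z to multiples of 4
  - x is divisible by 4: restricts x to multiples of 4

Split on the disjunction (z = 5 OR x = 5):
  • If z = 5: this contradicts the divisibility constraint — 5 is not a multiple of 4.
  • If x = 5: this contradicts the divisibility constraint — 5 is not a multiple of 4.
Both branches are infeasible, so the system has no integer solution.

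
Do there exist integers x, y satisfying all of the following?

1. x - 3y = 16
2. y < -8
Yes

Take x = -11, y = -9. Substituting into each constraint:
  (1) (-11) - 3(-9) = 16 ✓
  (2) -9 < -8 ✓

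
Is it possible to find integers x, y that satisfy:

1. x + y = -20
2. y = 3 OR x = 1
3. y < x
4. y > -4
No

A contradictory subset is {x + y = -20, y < x, y > -4}. No integer assignment can satisfy these jointly:

  - x + y = -20: is a linear equation tying the variables together
  - y < x: bounds one variable relative to another variable
  - y > -4: bounds one variable relative to a constant

Propagating the comparison: x > y and y ≥ -3 give x ≥ -2. Range argument: with x ∈ [-2, ∞], y ∈ [-3, ∞], the left side of the equation is at least -5, but the right side is -20 < -5. No integer solution exists.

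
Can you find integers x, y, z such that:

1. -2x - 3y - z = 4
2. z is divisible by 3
Yes

Take x = 1, y = -2, z = 0. Substituting into each constraint:
  (1) -2(1) - 3(-2) + 0 = 4 ✓
  (2) 0 = 3 × 0, remainder 0 ✓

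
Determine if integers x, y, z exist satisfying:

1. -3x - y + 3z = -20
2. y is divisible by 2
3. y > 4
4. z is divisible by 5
Yes

Take x = 4, y = 8, z = 0. Substituting into each constraint:
  (1) -3(4) + (-8) + 3(0) = -20 ✓
  (2) 8 = 2 × 4, remainder 0 ✓
  (3) 8 > 4 ✓
  (4) 0 = 5 × 0, remainder 0 ✓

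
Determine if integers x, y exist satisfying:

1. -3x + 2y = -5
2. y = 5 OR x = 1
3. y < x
Yes

Take x = 1, y = -1. Substituting into each constraint:
  (1) -3(1) + 2(-1) = -5 ✓
  (2) x = 1, target 1 ✓ (second branch holds)
  (3) -1 < 1 ✓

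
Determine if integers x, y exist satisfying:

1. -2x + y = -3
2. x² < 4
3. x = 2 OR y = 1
No

The full constraint system is jointly infeasible over the integers. Each constraint and what it forces:

  - -2x + y = -3: is a linear equation tying the variables together
  - x² < 4: restricts x to |x| ≤ 1
  - x = 2 OR y = 1: forces a choice: either x = 2 or y = 1

Split on the disjunction (x = 2 OR y = 1):
  • If x = 2: this contradicts x² < 4, which requires |x| ≤ 1.
  • If y = 1: the equation forces x = 2, but x² < 4 requires |x| ≤ 1.
Both branches are infeasible, so the system has no integer solution.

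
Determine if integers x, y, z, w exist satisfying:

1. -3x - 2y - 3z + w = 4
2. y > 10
Yes

Take x = 0, y = 11, z = -8, w = 2. Substituting into each constraint:
  (1) -3(0) - 2(11) - 3(-8) + 2 = 4 ✓
  (2) 11 > 10 ✓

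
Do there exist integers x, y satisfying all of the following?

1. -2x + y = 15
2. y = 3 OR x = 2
Yes

Take x = -6, y = 3. Substituting into each constraint:
  (1) -2(-6) + 3 = 15 ✓
  (2) y = 3, target 3 ✓ (first branch holds)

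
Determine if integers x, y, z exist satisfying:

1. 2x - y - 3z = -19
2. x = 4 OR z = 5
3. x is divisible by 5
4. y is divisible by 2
Yes

Take x = 5, y = 14, z = 5. Substituting into each constraint:
  (1) 2(5) + (-14) - 3(5) = -19 ✓
  (2) z = 5, target 5 ✓ (second branch holds)
  (3) 5 = 5 × 1, remainder 0 ✓
  (4) 14 = 2 × 7, remainder 0 ✓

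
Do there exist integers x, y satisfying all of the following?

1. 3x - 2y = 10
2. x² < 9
Yes

Take x = 0, y = -5. Substituting into each constraint:
  (1) 3(0) - 2(-5) = 10 ✓
  (2) x² = (0)² = 0, and 0 < 9 ✓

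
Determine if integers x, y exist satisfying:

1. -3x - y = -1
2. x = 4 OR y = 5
Yes

Take x = 4, y = -11. Substituting into each constraint:
  (1) -3(4) + 11 = -1 ✓
  (2) x = 4, target 4 ✓ (first branch holds)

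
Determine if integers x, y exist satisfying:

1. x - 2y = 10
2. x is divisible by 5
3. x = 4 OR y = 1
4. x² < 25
No

A contradictory subset is {x - 2y = 10, x is divisible by 5, x = 4 OR y = 1}. No integer assignment can satisfy these jointly:

  - x - 2y = 10: is a linear equation tying the variables together
  - x is divisible by 5: restricts x to multiples of 5
  - x = 4 OR y = 1: forces a choice: either x = 4 or y = 1

Split on the disjunction (x = 4 OR y = 1):
  • If x = 4: this contradicts the divisibility constraint — 4 is not a multiple of 5.
  • If y = 1: with y = 1, writing x = 5x', every remaining term of the linear equation is divisible by 5, so the left side is ≡ 0 (mod 5); but the right side 12 ≡ 2 (mod 5). No integers can satisfy it.
Both branches are infeasible, so the system has no integer solution.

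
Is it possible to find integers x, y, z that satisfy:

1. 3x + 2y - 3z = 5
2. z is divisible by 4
Yes

Take x = 1, y = 1, z = 0. Substituting into each constraint:
  (1) 3(1) + 2(1) - 3(0) = 5 ✓
  (2) 0 = 4 × 0, remainder 0 ✓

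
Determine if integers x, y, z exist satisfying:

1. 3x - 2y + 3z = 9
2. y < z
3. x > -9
Yes

Take x = 2, y = 0, z = 1. Substituting into each constraint:
  (1) 3(2) - 2(0) + 3(1) = 9 ✓
  (2) 0 < 1 ✓
  (3) 2 > -9 ✓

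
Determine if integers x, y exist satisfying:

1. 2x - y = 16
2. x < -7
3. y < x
Yes

Take x = -8, y = -32. Substituting into each constraint:
  (1) 2(-8) + 32 = 16 ✓
  (2) -8 < -7 ✓
  (3) -32 < -8 ✓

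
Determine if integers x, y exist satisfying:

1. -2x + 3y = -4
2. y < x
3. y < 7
Yes

Take x = -1, y = -2. Substituting into each constraint:
  (1) -2(-1) + 3(-2) = -4 ✓
  (2) -2 < -1 ✓
  (3) -2 < 7 ✓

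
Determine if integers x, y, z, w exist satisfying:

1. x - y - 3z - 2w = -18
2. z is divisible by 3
Yes

Take x = 0, y = 0, z = 0, w = 9. Substituting into each constraint:
  (1) 0 + 0 - 3(0) - 2(9) = -18 ✓
  (2) 0 = 3 × 0, remainder 0 ✓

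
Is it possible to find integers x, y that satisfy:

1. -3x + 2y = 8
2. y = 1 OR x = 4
Yes

Take x = -2, y = 1. Substituting into each constraint:
  (1) -3(-2) + 2(1) = 8 ✓
  (2) y = 1, target 1 ✓ (first branch holds)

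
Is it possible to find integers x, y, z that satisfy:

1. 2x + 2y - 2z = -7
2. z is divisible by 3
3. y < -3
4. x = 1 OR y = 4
No

Even the single constraint (2x + 2y - 2z = -7) is infeasible over the integers.

  - 2x + 2y - 2z = -7: every term on the left is divisible by 2, so the LHS ≡ 0 (mod 2), but the RHS -7 is not — no integer solution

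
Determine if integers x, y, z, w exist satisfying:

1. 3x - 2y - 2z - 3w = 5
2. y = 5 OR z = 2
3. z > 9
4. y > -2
Yes

Take x = 0, y = 5, z = 12, w = -13. Substituting into each constraint:
  (1) 3(0) - 2(5) - 2(12) - 3(-13) = 5 ✓
  (2) y = 5, target 5 ✓ (first branch holds)
  (3) 12 > 9 ✓
  (4) 5 > -2 ✓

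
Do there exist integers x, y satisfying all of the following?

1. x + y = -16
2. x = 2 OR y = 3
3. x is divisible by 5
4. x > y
No

The full constraint system is jointly infeasible over the integers. Each constraint and what it forces:

  - x + y = -16: is a linear equation tying the variables together
  - x = 2 OR y = 3: forces a choice: either x = 2 or y = 3
  - x is divisible by 5: restricts x to multiples of 5
  - x > y: bounds one variable relative to another variable

Split on the disjunction (x = 2 OR y = 3):
  • If x = 2: this contradicts the divisibility constraint — 2 is not a multiple of 5.
  • If y = 3: with y = 3, writing x = 5x', every remaining term of the linear equation is divisible by 5, so the left side is ≡ 0 (mod 5); but the right side -19 ≡ 1 (mod 5). No integers can satisfy it.
Both branches are infeasible, so the system has no integer solution.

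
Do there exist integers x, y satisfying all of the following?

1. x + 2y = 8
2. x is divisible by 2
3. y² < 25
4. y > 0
Yes

Take x = 0, y = 4. Substituting into each constraint:
  (1) 0 + 2(4) = 8 ✓
  (2) 0 = 2 × 0, remainder 0 ✓
  (3) y² = (4)² = 16, and 16 < 25 ✓
  (4) 4 > 0 ✓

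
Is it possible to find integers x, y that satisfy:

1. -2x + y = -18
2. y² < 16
Yes

Take x = 9, y = 0. Substituting into each constraint:
  (1) -2(9) + 0 = -18 ✓
  (2) y² = (0)² = 0, and 0 < 16 ✓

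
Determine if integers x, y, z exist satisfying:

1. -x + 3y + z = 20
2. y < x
Yes

Take x = 0, y = -1, z = 23. Substituting into each constraint:
  (1) 0 + 3(-1) + 23 = 20 ✓
  (2) -1 < 0 ✓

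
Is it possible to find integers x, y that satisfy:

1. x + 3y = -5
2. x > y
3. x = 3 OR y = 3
No

The full constraint system is jointly infeasible over the integers. Each constraint and what it forces:

  - x + 3y = -5: is a linear equation tying the variables together
  - x > y: bounds one variable relative to another variable
  - x = 3 OR y = 3: forces a choice: either x = 3 or y = 3

Split on the disjunction (x = 3 OR y = 3):
  • If x = 3: with x = 3, every remaining term of the linear equation is divisible by 3, so the left side is ≡ 0 (mod 3); but the right side -8 ≡ 1 (mod 3). No integers can satisfy it.
  • If y = 3: the equation forces x = -14, giving (y, x) = (3, -14), which violates x > y.
Both branches are infeasible, so the system has no integer solution.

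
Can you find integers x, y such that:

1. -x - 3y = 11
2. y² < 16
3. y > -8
Yes

Take x = -11, y = 0. Substituting into each constraint:
  (1) 11 - 3(0) = 11 ✓
  (2) y² = (0)² = 0, and 0 < 16 ✓
  (3) 0 > -8 ✓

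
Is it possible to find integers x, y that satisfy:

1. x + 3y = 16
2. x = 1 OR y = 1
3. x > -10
Yes

Take x = 13, y = 1. Substituting into each constraint:
  (1) 13 + 3(1) = 16 ✓
  (2) y = 1, target 1 ✓ (second branch holds)
  (3) 13 > -10 ✓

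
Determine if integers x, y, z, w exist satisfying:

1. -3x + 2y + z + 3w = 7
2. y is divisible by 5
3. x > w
Yes

Take x = 1, y = 0, z = 10, w = 0. Substituting into each constraint:
  (1) -3(1) + 2(0) + 10 + 3(0) = 7 ✓
  (2) 0 = 5 × 0, remainder 0 ✓
  (3) 1 > 0 ✓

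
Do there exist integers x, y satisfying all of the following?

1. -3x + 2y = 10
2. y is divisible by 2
Yes

Take x = -2, y = 2. Substituting into each constraint:
  (1) -3(-2) + 2(2) = 10 ✓
  (2) 2 = 2 × 1, remainder 0 ✓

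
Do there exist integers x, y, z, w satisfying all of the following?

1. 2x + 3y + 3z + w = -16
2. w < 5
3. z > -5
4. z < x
Yes

Take x = 1, y = 0, z = 0, w = -18. Substituting into each constraint:
  (1) 2(1) + 3(0) + 3(0) + (-18) = -16 ✓
  (2) -18 < 5 ✓
  (3) 0 > -5 ✓
  (4) 0 < 1 ✓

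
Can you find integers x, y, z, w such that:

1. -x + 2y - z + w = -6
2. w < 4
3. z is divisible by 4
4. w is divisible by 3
Yes

Take x = 6, y = 0, z = 0, w = 0. Substituting into each constraint:
  (1) (-6) + 2(0) + 0 + 0 = -6 ✓
  (2) 0 < 4 ✓
  (3) 0 = 4 × 0, remainder 0 ✓
  (4) 0 = 3 × 0, remainder 0 ✓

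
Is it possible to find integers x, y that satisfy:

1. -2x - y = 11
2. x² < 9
Yes

Take x = 0, y = -11. Substituting into each constraint:
  (1) -2(0) + 11 = 11 ✓
  (2) x² = (0)² = 0, and 0 < 9 ✓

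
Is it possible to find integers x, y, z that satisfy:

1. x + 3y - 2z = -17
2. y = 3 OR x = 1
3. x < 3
Yes

Take x = 1, y = 0, z = 9. Substituting into each constraint:
  (1) 1 + 3(0) - 2(9) = -17 ✓
  (2) x = 1, target 1 ✓ (second branch holds)
  (3) 1 < 3 ✓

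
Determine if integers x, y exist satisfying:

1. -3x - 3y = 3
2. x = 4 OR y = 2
Yes

Take x = 4, y = -5. Substituting into each constraint:
  (1) -3(4) - 3(-5) = 3 ✓
  (2) x = 4, target 4 ✓ (first branch holds)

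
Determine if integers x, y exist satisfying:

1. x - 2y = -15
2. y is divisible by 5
Yes

Take x = -15, y = 0. Substituting into each constraint:
  (1) (-15) - 2(0) = -15 ✓
  (2) 0 = 5 × 0, remainder 0 ✓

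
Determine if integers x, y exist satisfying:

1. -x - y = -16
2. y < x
Yes

Take x = 16, y = 0. Substituting into each constraint:
  (1) (-16) + 0 = -16 ✓
  (2) 0 < 16 ✓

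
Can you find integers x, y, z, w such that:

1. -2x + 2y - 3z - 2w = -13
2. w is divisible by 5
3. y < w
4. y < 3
Yes

Take x = 0, y = -2, z = 3, w = 0. Substituting into each constraint:
  (1) -2(0) + 2(-2) - 3(3) - 2(0) = -13 ✓
  (2) 0 = 5 × 0, remainder 0 ✓
  (3) -2 < 0 ✓
  (4) -2 < 3 ✓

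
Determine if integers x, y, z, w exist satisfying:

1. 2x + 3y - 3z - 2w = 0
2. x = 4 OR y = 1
Yes

Take x = 0, y = 1, z = 1, w = 0. Substituting into each constraint:
  (1) 2(0) + 3(1) - 3(1) - 2(0) = 0 ✓
  (2) y = 1, target 1 ✓ (second branch holds)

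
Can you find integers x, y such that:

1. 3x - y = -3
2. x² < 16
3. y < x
Yes

Take x = -2, y = -3. Substituting into each constraint:
  (1) 3(-2) + 3 = -3 ✓
  (2) x² = (-2)² = 4, and 4 < 16 ✓
  (3) -3 < -2 ✓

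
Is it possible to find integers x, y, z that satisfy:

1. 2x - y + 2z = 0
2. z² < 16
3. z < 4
Yes

Take x = 0, y = 0, z = 0. Substituting into each constraint:
  (1) 2(0) + 0 + 2(0) = 0 ✓
  (2) z² = (0)² = 0, and 0 < 16 ✓
  (3) 0 < 4 ✓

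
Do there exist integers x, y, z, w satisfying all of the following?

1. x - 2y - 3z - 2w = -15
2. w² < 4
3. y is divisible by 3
Yes

Take x = 0, y = 0, z = 5, w = 0. Substituting into each constraint:
  (1) 0 - 2(0) - 3(5) - 2(0) = -15 ✓
  (2) w² = (0)² = 0, and 0 < 4 ✓
  (3) 0 = 3 × 0, remainder 0 ✓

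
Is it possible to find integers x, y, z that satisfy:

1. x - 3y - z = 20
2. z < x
Yes

Take x = 0, y = -6, z = -2. Substituting into each constraint:
  (1) 0 - 3(-6) + 2 = 20 ✓
  (2) -2 < 0 ✓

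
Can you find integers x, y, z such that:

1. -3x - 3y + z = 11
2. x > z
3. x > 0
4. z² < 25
Yes

Take x = 1, y = -5, z = -1. Substituting into each constraint:
  (1) -3(1) - 3(-5) + (-1) = 11 ✓
  (2) 1 > -1 ✓
  (3) 1 > 0 ✓
  (4) z² = (-1)² = 1, and 1 < 25 ✓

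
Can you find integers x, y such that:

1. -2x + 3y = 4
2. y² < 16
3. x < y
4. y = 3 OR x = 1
Yes

Take x = 1, y = 2. Substituting into each constraint:
  (1) -2(1) + 3(2) = 4 ✓
  (2) y² = (2)² = 4, and 4 < 16 ✓
  (3) 1 < 2 ✓
  (4) x = 1, target 1 ✓ (second branch holds)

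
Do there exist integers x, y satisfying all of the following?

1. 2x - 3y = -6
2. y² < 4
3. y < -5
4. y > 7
No

A contradictory subset is {y < -5, y > 7}. No integer assignment can satisfy these jointly:

  - y < -5: bounds one variable relative to a constant
  - y > 7: bounds one variable relative to a constant

Direct contradiction: the bounds on y require y ≥ 8 and y ≤ -6 simultaneously, which is empty.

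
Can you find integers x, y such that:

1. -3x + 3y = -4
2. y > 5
No

Even the single constraint (-3x + 3y = -4) is infeasible over the integers.

  - -3x + 3y = -4: every term on the left is divisible by 3, so the LHS ≡ 0 (mod 3), but the RHS -4 is not — no integer solution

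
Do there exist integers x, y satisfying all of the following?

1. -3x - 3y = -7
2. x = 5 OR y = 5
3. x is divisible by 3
No

Even the single constraint (-3x - 3y = -7) is infeasible over the integers.

  - -3x - 3y = -7: every term on the left is divisible by 3, so the LHS ≡ 0 (mod 3), but the RHS -7 is not — no integer solution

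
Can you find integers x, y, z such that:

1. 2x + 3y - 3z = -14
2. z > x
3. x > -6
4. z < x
No

A contradictory subset is {z > x, z < x}. No integer assignment can satisfy these jointly:

  - z > x: bounds one variable relative to another variable
  - z < x: bounds one variable relative to another variable

Direct contradiction: z > x and x > z cannot both hold.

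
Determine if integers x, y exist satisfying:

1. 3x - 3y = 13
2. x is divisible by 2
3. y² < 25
No

Even the single constraint (3x - 3y = 13) is infeasible over the integers.

  - 3x - 3y = 13: every term on the left is divisible by 3, so the LHS ≡ 0 (mod 3), but the RHS 13 is not — no integer solution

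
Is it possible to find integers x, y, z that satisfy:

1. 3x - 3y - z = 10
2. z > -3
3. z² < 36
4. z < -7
No

A contradictory subset is {z > -3, z < -7}. No integer assignment can satisfy these jointly:

  - z > -3: bounds one variable relative to a constant
  - z < -7: bounds one variable relative to a constant

Direct contradiction: the bounds on z require z ≥ -2 and z ≤ -8 simultaneously, which is empty.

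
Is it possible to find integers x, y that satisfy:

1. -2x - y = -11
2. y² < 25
Yes

Take x = 5, y = 1. Substituting into each constraint:
  (1) -2(5) + (-1) = -11 ✓
  (2) y² = (1)² = 1, and 1 < 25 ✓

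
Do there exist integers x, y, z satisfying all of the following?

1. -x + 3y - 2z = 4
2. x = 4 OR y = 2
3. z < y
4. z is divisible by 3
Yes

Take x = 2, y = 2, z = 0. Substituting into each constraint:
  (1) (-2) + 3(2) - 2(0) = 4 ✓
  (2) y = 2, target 2 ✓ (second branch holds)
  (3) 0 < 2 ✓
  (4) 0 = 3 × 0, remainder 0 ✓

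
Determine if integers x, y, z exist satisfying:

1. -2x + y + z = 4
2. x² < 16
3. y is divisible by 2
Yes

Take x = -2, y = 0, z = 0. Substituting into each constraint:
  (1) -2(-2) + 0 + 0 = 4 ✓
  (2) x² = (-2)² = 4, and 4 < 16 ✓
  (3) 0 = 2 × 0, remainder 0 ✓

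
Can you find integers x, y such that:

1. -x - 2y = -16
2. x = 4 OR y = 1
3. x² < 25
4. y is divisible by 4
No

A contradictory subset is {-x - 2y = -16, x = 4 OR y = 1, y is divisible by 4}. No integer assignment can satisfy these jointly:

  - -x - 2y = -16: is a linear equation tying the variables together
  - x = 4 OR y = 1: forces a choice: either x = 4 or y = 1
  - y is divisible by 4: restricts y to multiples of 4

Split on the disjunction (x = 4 OR y = 1):
  • If x = 4: with x = 4, writing y = 4y', every remaining term of the linear equation is divisible by 8, so the left side is ≡ 0 (mod 8); but the right side -12 ≡ 4 (mod 8). No integers can satisfy it.
  • If y = 1: this contradicts the divisibility constraint — 1 is not a multiple of 4.
Both branches are infeasible, so the system has no integer solution.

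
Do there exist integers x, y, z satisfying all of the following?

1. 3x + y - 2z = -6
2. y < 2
Yes

Take x = -2, y = 0, z = 0. Substituting into each constraint:
  (1) 3(-2) + 0 - 2(0) = -6 ✓
  (2) 0 < 2 ✓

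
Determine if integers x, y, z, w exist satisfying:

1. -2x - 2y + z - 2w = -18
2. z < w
Yes

Take x = 0, y = 8, z = 0, w = 1. Substituting into each constraint:
  (1) -2(0) - 2(8) + 0 - 2(1) = -18 ✓
  (2) 0 < 1 ✓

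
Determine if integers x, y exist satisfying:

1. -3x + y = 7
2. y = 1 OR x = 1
Yes

Take x = -2, y = 1. Substituting into each constraint:
  (1) -3(-2) + 1 = 7 ✓
  (2) y = 1, target 1 ✓ (first branch holds)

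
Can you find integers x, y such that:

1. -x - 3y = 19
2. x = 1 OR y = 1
Yes

Take x = -22, y = 1. Substituting into each constraint:
  (1) 22 - 3(1) = 19 ✓
  (2) y = 1, target 1 ✓ (second branch holds)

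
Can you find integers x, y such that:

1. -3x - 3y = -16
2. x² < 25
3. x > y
No

Even the single constraint (-3x - 3y = -16) is infeasible over the integers.

  - -3x - 3y = -16: every term on the left is divisible by 3, so the LHS ≡ 0 (mod 3), but the RHS -16 is not — no integer solution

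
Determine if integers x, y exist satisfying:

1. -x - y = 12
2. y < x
Yes

Take x = -5, y = -7. Substituting into each constraint:
  (1) 5 + 7 = 12 ✓
  (2) -7 < -5 ✓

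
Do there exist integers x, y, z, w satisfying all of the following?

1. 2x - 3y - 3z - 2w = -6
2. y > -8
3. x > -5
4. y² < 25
Yes

Take x = -3, y = 0, z = 0, w = 0. Substituting into each constraint:
  (1) 2(-3) - 3(0) - 3(0) - 2(0) = -6 ✓
  (2) 0 > -8 ✓
  (3) -3 > -5 ✓
  (4) y² = (0)² = 0, and 0 < 25 ✓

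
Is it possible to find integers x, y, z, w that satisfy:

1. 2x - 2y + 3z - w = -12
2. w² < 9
Yes

Take x = 0, y = 6, z = 0, w = 0. Substituting into each constraint:
  (1) 2(0) - 2(6) + 3(0) + 0 = -12 ✓
  (2) w² = (0)² = 0, and 0 < 9 ✓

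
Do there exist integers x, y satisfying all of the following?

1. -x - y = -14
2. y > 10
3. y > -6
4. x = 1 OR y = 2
Yes

Take x = 1, y = 13. Substituting into each constraint:
  (1) (-1) + (-13) = -14 ✓
  (2) 13 > 10 ✓
  (3) 13 > -6 ✓
  (4) x = 1, target 1 ✓ (first branch holds)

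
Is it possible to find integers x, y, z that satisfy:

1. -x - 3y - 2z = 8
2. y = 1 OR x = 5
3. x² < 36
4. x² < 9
Yes

Take x = 1, y = 1, z = -6. Substituting into each constraint:
  (1) (-1) - 3(1) - 2(-6) = 8 ✓
  (2) y = 1, target 1 ✓ (first branch holds)
  (3) x² = (1)² = 1, and 1 < 36 ✓
  (4) x² = (1)² = 1, and 1 < 9 ✓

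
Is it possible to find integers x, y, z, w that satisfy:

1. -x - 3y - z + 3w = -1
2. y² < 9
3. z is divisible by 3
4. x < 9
Yes

Take x = 1, y = 0, z = 0, w = 0. Substituting into each constraint:
  (1) (-1) - 3(0) + 0 + 3(0) = -1 ✓
  (2) y² = (0)² = 0, and 0 < 9 ✓
  (3) 0 = 3 × 0, remainder 0 ✓
  (4) 1 < 9 ✓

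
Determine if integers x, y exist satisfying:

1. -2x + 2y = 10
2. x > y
No

The full constraint system is jointly infeasible over the integers. Each constraint and what it forces:

  - -2x + 2y = 10: is a linear equation tying the variables together
  - x > y: bounds one variable relative to another variable

From the equation, x − y = -5, i.e. x − y = -5; but x > y requires x − y ≥ 1. Contradiction.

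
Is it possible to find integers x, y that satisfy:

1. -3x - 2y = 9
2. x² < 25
Yes

Take x = 1, y = -6. Substituting into each constraint:
  (1) -3(1) - 2(-6) = 9 ✓
  (2) x² = (1)² = 1, and 1 < 25 ✓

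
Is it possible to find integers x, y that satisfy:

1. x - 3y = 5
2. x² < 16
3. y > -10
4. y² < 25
Yes

Take x = -1, y = -2. Substituting into each constraint:
  (1) (-1) - 3(-2) = 5 ✓
  (2) x² = (-1)² = 1, and 1 < 16 ✓
  (3) -2 > -10 ✓
  (4) y² = (-2)² = 4, and 4 < 25 ✓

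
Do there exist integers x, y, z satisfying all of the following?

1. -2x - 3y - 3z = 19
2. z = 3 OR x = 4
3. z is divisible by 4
Yes

Take x = 4, y = -13, z = 4. Substituting into each constraint:
  (1) -2(4) - 3(-13) - 3(4) = 19 ✓
  (2) x = 4, target 4 ✓ (second branch holds)
  (3) 4 = 4 × 1, remainder 0 ✓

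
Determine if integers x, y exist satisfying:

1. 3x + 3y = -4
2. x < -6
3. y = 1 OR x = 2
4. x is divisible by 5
No

Even the single constraint (3x + 3y = -4) is infeasible over the integers.

  - 3x + 3y = -4: every term on the left is divisible by 3, so the LHS ≡ 0 (mod 3), but the RHS -4 is not — no integer solution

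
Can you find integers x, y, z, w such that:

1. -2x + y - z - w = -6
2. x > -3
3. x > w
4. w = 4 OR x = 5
Yes

Take x = 5, y = 0, z = -8, w = 4. Substituting into each constraint:
  (1) -2(5) + 0 + 8 + (-4) = -6 ✓
  (2) 5 > -3 ✓
  (3) 5 > 4 ✓
  (4) w = 4, target 4 ✓ (first branch holds)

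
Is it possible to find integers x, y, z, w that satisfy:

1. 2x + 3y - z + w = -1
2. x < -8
Yes

Take x = -9, y = 0, z = -17, w = 0. Substituting into each constraint:
  (1) 2(-9) + 3(0) + 17 + 0 = -1 ✓
  (2) -9 < -8 ✓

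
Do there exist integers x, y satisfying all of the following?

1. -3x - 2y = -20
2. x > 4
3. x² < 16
No

A contradictory subset is {x > 4, x² < 16}. No integer assignment can satisfy these jointly:

  - x > 4: bounds one variable relative to a constant
  - x² < 16: restricts x to |x| ≤ 3

Direct contradiction: the bounds on x require x ≥ 5 and x ≤ 3 simultaneously, which is empty.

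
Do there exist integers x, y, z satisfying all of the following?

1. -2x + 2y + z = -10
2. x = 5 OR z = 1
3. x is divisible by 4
No

The full constraint system is jointly infeasible over the integers. Each constraint and what it forces:

  - -2x + 2y + z = -10: is a linear equation tying the variables together
  - x = 5 OR z = 1: forces a choice: either x = 5 or z = 1
  - x is divisible by 4: restricts x to multiples of 4

Split on the disjunction (x = 5 OR z = 1):
  • If x = 5: this contradicts the divisibility constraint — 5 is not a multiple of 4.
  • If z = 1: with z = 1, writing x = 4x', every remaining term of the linear equation is divisible by 2, so the left side is ≡ 0 (mod 2); but the right side -11 ≡ 1 (mod 2). No integers can satisfy it.
Both branches are infeasible, so the system has no integer solution.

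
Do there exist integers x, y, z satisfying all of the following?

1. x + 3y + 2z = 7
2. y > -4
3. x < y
Yes

Take x = 0, y = 1, z = 2. Substituting into each constraint:
  (1) 0 + 3(1) + 2(2) = 7 ✓
  (2) 1 > -4 ✓
  (3) 0 < 1 ✓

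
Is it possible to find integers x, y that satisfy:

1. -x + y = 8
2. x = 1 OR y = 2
Yes

Take x = 1, y = 9. Substituting into each constraint:
  (1) (-1) + 9 = 8 ✓
  (2) x = 1, target 1 ✓ (first branch holds)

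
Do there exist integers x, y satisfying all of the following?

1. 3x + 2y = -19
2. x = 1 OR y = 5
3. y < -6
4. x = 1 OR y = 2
Yes

Take x = 1, y = -11. Substituting into each constraint:
  (1) 3(1) + 2(-11) = -19 ✓
  (2) x = 1, target 1 ✓ (first branch holds)
  (3) -11 < -6 ✓
  (4) x = 1, target 1 ✓ (first branch holds)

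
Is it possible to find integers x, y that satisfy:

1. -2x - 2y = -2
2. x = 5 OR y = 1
Yes

Take x = 0, y = 1. Substituting into each constraint:
  (1) -2(0) - 2(1) = -2 ✓
  (2) y = 1, target 1 ✓ (second branch holds)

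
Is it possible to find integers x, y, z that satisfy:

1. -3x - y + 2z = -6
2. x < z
Yes

Take x = -1, y = 9, z = 0. Substituting into each constraint:
  (1) -3(-1) + (-9) + 2(0) = -6 ✓
  (2) -1 < 0 ✓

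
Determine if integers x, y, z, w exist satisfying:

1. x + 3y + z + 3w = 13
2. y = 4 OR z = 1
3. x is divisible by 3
Yes

Take x = 0, y = 4, z = 1, w = 0. Substituting into each constraint:
  (1) 0 + 3(4) + 1 + 3(0) = 13 ✓
  (2) y = 4, target 4 ✓ (first branch holds)
  (3) 0 = 3 × 0, remainder 0 ✓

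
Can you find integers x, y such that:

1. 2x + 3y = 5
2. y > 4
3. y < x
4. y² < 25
No

A contradictory subset is {2x + 3y = 5, y > 4, y < x}. No integer assignment can satisfy these jointly:

  - 2x + 3y = 5: is a linear equation tying the variables together
  - y > 4: bounds one variable relative to a constant
  - y < x: bounds one variable relative to another variable

Propagating the comparison: x > y and y ≥ 5 give x ≥ 6. Range argument: with x ∈ [6, ∞], y ∈ [5, ∞], the left side of the equation is at least 27, but the right side is 5 < 27. No integer solution exists.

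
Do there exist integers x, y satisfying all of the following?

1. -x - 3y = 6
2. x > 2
Yes

Take x = 3, y = -3. Substituting into each constraint:
  (1) (-3) - 3(-3) = 6 ✓
  (2) 3 > 2 ✓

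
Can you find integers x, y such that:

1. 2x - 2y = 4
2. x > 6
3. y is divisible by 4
Yes

Take x = 10, y = 8. Substituting into each constraint:
  (1) 2(10) - 2(8) = 4 ✓
  (2) 10 > 6 ✓
  (3) 8 = 4 × 2, remainder 0 ✓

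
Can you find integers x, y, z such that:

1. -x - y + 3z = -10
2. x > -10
Yes

Take x = 0, y = 10, z = 0. Substituting into each constraint:
  (1) 0 + (-10) + 3(0) = -10 ✓
  (2) 0 > -10 ✓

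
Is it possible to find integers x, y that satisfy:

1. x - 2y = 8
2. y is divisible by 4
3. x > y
Yes

Take x = 8, y = 0. Substituting into each constraint:
  (1) 8 - 2(0) = 8 ✓
  (2) 0 = 4 × 0, remainder 0 ✓
  (3) 8 > 0 ✓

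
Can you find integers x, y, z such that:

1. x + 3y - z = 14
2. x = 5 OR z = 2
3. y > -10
Yes

Take x = -2, y = 6, z = 2. Substituting into each constraint:
  (1) (-2) + 3(6) + (-2) = 14 ✓
  (2) z = 2, target 2 ✓ (second branch holds)
  (3) 6 > -10 ✓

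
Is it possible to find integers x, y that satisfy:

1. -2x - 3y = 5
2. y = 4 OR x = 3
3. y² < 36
No

A contradictory subset is {-2x - 3y = 5, y = 4 OR x = 3}. No integer assignment can satisfy these jointly:

  - -2x - 3y = 5: is a linear equation tying the variables together
  - y = 4 OR x = 3: forces a choice: either y = 4 or x = 3

Split on the disjunction (y = 4 OR x = 3):
  • If y = 4: with y = 4, every remaining term of the linear equation is divisible by 2, so the left side is ≡ 0 (mod 2); but the right side 17 ≡ 1 (mod 2). No integers can satisfy it.
  • If x = 3: with x = 3, every remaining term of the linear equation is divisible by 3, so the left side is ≡ 0 (mod 3); but the right side 11 ≡ 2 (mod 3). No integers can satisfy it.
Both branches are infeasible, so the system has no integer solution.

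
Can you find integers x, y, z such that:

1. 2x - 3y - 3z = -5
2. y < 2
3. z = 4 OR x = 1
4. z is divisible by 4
Yes

Take x = -1, y = -3, z = 4. Substituting into each constraint:
  (1) 2(-1) - 3(-3) - 3(4) = -5 ✓
  (2) -3 < 2 ✓
  (3) z = 4, target 4 ✓ (first branch holds)
  (4) 4 = 4 × 1, remainder 0 ✓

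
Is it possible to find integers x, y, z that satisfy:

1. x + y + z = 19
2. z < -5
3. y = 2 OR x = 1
Yes

Take x = 23, y = 2, z = -6. Substituting into each constraint:
  (1) 23 + 2 + (-6) = 19 ✓
  (2) -6 < -5 ✓
  (3) y = 2, target 2 ✓ (first branch holds)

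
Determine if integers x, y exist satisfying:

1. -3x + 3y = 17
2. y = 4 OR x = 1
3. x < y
No

Even the single constraint (-3x + 3y = 17) is infeasible over the integers.

  - -3x + 3y = 17: every term on the left is divisible by 3, so the LHS ≡ 0 (mod 3), but the RHS 17 is not — no integer solution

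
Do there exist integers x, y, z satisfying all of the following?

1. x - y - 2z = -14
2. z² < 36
Yes

Take x = 0, y = 14, z = 0. Substituting into each constraint:
  (1) 0 + (-14) - 2(0) = -14 ✓
  (2) z² = (0)² = 0, and 0 < 36 ✓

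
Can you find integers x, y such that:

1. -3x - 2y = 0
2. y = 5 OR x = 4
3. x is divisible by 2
Yes

Take x = 4, y = -6. Substituting into each constraint:
  (1) -3(4) - 2(-6) = 0 ✓
  (2) x = 4, target 4 ✓ (second branch holds)
  (3) 4 = 2 × 2, remainder 0 ✓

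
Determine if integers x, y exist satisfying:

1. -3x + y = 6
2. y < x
Yes

Take x = -4, y = -6. Substituting into each constraint:
  (1) -3(-4) + (-6) = 6 ✓
  (2) -6 < -4 ✓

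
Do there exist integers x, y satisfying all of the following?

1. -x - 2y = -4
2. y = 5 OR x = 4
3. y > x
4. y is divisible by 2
No

The full constraint system is jointly infeasible over the integers. Each constraint and what it forces:

  - -x - 2y = -4: is a linear equation tying the variables together
  - y = 5 OR x = 4: forces a choice: either y = 5 or x = 4
  - y > x: bounds one variable relative to another variable
  - y is divisible by 2: restricts y to multiples of 2

Split on the disjunction (y = 5 OR x = 4):
  • If y = 5: this contradicts the divisibility constraint — 5 is not a multiple of 2.
  • If x = 4: the equation forces y = 0, giving (x, y) = (4, 0), which violates y > x.
Both branches are infeasible, so the system has no integer solution.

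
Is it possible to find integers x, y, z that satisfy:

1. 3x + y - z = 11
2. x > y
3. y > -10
Yes

Take x = 0, y = -1, z = -12. Substituting into each constraint:
  (1) 3(0) + (-1) + 12 = 11 ✓
  (2) 0 > -1 ✓
  (3) -1 > -10 ✓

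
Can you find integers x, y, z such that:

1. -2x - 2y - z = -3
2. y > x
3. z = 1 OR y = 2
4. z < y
Yes

Take x = -2, y = 3, z = 1. Substituting into each constraint:
  (1) -2(-2) - 2(3) + (-1) = -3 ✓
  (2) 3 > -2 ✓
  (3) z = 1, target 1 ✓ (first branch holds)
  (4) 1 < 3 ✓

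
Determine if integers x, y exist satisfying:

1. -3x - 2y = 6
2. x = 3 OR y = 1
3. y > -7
No

The full constraint system is jointly infeasible over the integers. Each constraint and what it forces:

  - -3x - 2y = 6: is a linear equation tying the variables together
  - x = 3 OR y = 1: forces a choice: either x = 3 or y = 1
  - y > -7: bounds one variable relative to a constant

Split on the disjunction (x = 3 OR y = 1):
  • If x = 3: with x = 3, every remaining term of the linear equation is divisible by 2, so the left side is ≡ 0 (mod 2); but the right side 15 ≡ 1 (mod 2). No integers can satisfy it.
  • If y = 1: with y = 1, every remaining term of the linear equation is divisible by 3, so the left side is ≡ 0 (mod 3); but the right side 8 ≡ 2 (mod 3). No integers can satisfy it.
Both branches are infeasible, so the system has no integer solution.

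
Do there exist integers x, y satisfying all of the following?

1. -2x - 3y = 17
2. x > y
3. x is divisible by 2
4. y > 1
No

A contradictory subset is {-2x - 3y = 17, x > y, y > 1}. No integer assignment can satisfy these jointly:

  - -2x - 3y = 17: is a linear equation tying the variables together
  - x > y: bounds one variable relative to another variable
  - y > 1: bounds one variable relative to a constant

Propagating the comparison: x > y and y ≥ 2 give x ≥ 3. Range argument: with x ∈ [3, ∞], y ∈ [2, ∞], the left side of the equation is at most -12, but the right side is 17 > -12. No integer solution exists.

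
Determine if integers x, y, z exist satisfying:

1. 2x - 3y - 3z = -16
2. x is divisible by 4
Yes

Take x = 4, y = 10, z = -2. Substituting into each constraint:
  (1) 2(4) - 3(10) - 3(-2) = -16 ✓
  (2) 4 = 4 × 1, remainder 0 ✓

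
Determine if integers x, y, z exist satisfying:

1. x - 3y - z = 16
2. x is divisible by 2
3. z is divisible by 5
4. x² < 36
Yes

Take x = 4, y = -4, z = 0. Substituting into each constraint:
  (1) 4 - 3(-4) + 0 = 16 ✓
  (2) 4 = 2 × 2, remainder 0 ✓
  (3) 0 = 5 × 0, remainder 0 ✓
  (4) x² = (4)² = 16, and 16 < 36 ✓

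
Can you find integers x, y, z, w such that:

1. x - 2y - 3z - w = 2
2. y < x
Yes

Take x = 0, y = -1, z = 0, w = 0. Substituting into each constraint:
  (1) 0 - 2(-1) - 3(0) + 0 = 2 ✓
  (2) -1 < 0 ✓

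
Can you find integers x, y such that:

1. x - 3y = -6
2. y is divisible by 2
Yes

Take x = -6, y = 0. Substituting into each constraint:
  (1) (-6) - 3(0) = -6 ✓
  (2) 0 = 2 × 0, remainder 0 ✓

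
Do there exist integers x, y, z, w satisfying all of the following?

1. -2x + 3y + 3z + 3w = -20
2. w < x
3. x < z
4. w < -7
Yes

Take x = 1, y = 0, z = 2, w = -8. Substituting into each constraint:
  (1) -2(1) + 3(0) + 3(2) + 3(-8) = -20 ✓
  (2) -8 < 1 ✓
  (3) 1 < 2 ✓
  (4) -8 < -7 ✓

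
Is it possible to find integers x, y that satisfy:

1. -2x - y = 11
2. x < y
Yes

Take x = -4, y = -3. Substituting into each constraint:
  (1) -2(-4) + 3 = 11 ✓
  (2) -4 < -3 ✓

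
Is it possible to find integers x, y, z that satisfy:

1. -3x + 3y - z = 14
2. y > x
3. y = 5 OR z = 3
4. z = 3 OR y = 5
Yes

Take x = -1, y = 5, z = 4. Substituting into each constraint:
  (1) -3(-1) + 3(5) + (-4) = 14 ✓
  (2) 5 > -1 ✓
  (3) y = 5, target 5 ✓ (first branch holds)
  (4) y = 5, target 5 ✓ (second branch holds)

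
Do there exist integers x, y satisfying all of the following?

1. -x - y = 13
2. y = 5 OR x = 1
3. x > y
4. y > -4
No

A contradictory subset is {-x - y = 13, x > y, y > -4}. No integer assignment can satisfy these jointly:

  - -x - y = 13: is a linear equation tying the variables together
  - x > y: bounds one variable relative to another variable
  - y > -4: bounds one variable relative to a constant

Propagating the comparison: x > y and y ≥ -3 give x ≥ -2. Range argument: with x ∈ [-2, ∞], y ∈ [-3, ∞], the left side of the equation is at most 5, but the right side is 13 > 5. No integer solution exists.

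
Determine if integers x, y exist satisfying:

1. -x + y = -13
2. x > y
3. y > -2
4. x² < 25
No

A contradictory subset is {-x + y = -13, y > -2, x² < 25}. No integer assignment can satisfy these jointly:

  - -x + y = -13: is a linear equation tying the variables together
  - y > -2: bounds one variable relative to a constant
  - x² < 25: restricts x to |x| ≤ 4

Range argument: with x ∈ [-4, 4], y ∈ [-1, ∞], the left side of the equation is at least -5, but the right side is -13 < -5. No integer solution exists.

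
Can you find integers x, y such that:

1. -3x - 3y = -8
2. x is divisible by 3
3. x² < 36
No

Even the single constraint (-3x - 3y = -8) is infeasible over the integers.

  - -3x - 3y = -8: every term on the left is divisible by 3, so the LHS ≡ 0 (mod 3), but the RHS -8 is not — no integer solution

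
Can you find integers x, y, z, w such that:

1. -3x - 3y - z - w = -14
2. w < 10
Yes

Take x = 0, y = 4, z = 0, w = 2. Substituting into each constraint:
  (1) -3(0) - 3(4) + 0 + (-2) = -14 ✓
  (2) 2 < 10 ✓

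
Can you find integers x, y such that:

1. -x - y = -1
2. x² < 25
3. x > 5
No

A contradictory subset is {x² < 25, x > 5}. No integer assignment can satisfy these jointly:

  - x² < 25: restricts x to |x| ≤ 4
  - x > 5: bounds one variable relative to a constant

Direct contradiction: the bounds on x require x ≥ 6 and x ≤ 4 simultaneously, which is empty.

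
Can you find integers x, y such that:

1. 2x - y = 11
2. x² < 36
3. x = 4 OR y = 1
Yes

Take x = 4, y = -3. Substituting into each constraint:
  (1) 2(4) + 3 = 11 ✓
  (2) x² = (4)² = 16, and 16 < 36 ✓
  (3) x = 4, target 4 ✓ (first branch holds)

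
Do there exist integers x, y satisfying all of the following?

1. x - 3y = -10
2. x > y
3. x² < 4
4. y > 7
No

A contradictory subset is {x - 3y = -10, x² < 4, y > 7}. No integer assignment can satisfy these jointly:

  - x - 3y = -10: is a linear equation tying the variables together
  - x² < 4: restricts x to |x| ≤ 1
  - y > 7: bounds one variable relative to a constant

Range argument: with x ∈ [-1, 1], y ∈ [8, ∞], the left side of the equation is at most -23, but the right side is -10 > -23. No integer solution exists.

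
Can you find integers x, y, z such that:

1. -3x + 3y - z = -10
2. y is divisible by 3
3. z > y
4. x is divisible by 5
Yes

Take x = 5, y = 3, z = 4. Substituting into each constraint:
  (1) -3(5) + 3(3) + (-4) = -10 ✓
  (2) 3 = 3 × 1, remainder 0 ✓
  (3) 4 > 3 ✓
  (4) 5 = 5 × 1, remainder 0 ✓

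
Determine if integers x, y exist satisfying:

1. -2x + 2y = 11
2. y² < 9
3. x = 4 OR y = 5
No

Even the single constraint (-2x + 2y = 11) is infeasible over the integers.

  - -2x + 2y = 11: every term on the left is divisible by 2, so the LHS ≡ 0 (mod 2), but the RHS 11 is not — no integer solution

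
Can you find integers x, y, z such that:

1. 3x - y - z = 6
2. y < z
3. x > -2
Yes

Take x = 3, y = 1, z = 2. Substituting into each constraint:
  (1) 3(3) + (-1) + (-2) = 6 ✓
  (2) 1 < 2 ✓
  (3) 3 > -2 ✓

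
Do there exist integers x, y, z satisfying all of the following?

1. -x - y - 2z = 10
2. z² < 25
Yes

Take x = 0, y = -10, z = 0. Substituting into each constraint:
  (1) 0 + 10 - 2(0) = 10 ✓
  (2) z² = (0)² = 0, and 0 < 25 ✓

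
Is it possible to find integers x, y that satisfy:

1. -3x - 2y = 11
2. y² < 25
Yes

Take x = -5, y = 2. Substituting into each constraint:
  (1) -3(-5) - 2(2) = 11 ✓
  (2) y² = (2)² = 4, and 4 < 25 ✓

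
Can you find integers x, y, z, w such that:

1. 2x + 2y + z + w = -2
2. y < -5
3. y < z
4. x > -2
Yes

Take x = 0, y = -6, z = 0, w = 10. Substituting into each constraint:
  (1) 2(0) + 2(-6) + 0 + 10 = -2 ✓
  (2) -6 < -5 ✓
  (3) -6 < 0 ✓
  (4) 0 > -2 ✓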